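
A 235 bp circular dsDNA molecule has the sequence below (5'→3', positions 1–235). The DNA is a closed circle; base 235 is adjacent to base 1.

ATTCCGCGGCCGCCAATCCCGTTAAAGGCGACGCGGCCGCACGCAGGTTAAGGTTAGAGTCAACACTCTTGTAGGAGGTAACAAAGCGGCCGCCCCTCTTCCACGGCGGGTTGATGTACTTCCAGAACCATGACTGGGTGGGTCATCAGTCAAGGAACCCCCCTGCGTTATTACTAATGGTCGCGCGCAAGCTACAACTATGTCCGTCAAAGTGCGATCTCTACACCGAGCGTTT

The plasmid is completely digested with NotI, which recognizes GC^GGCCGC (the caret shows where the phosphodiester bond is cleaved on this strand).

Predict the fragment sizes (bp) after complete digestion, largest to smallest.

NotI sites (GCGGCCGC) start at positions 6, 33, 86.
NotI cuts after base 2 of each site, so after positions 7, 34, 87.
Circular molecule, 3 cuts → 3 fragments:
  8–34 → 27 bp
  35–87 → 53 bp
  88–235 then 1–7 → 148 + 7 = 155 bp
Sorted largest to smallest: 155, 53, 27 bp.

155, 53, 27 bp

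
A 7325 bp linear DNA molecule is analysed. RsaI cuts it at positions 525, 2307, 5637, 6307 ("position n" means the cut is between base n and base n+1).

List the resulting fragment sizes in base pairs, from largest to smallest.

3330, 1782, 1018, 670, 525 bp

Linear molecule, 4 cuts → 5 fragments:
  525 − 0 = 525 bp
  2307 − 525 = 1782 bp
  5637 − 2307 = 3330 bp
  6307 − 5637 = 670 bp
  7325 − 6307 = 1018 bp
Sorted largest to smallest: 3330, 1782, 1018, 670, 525 bp.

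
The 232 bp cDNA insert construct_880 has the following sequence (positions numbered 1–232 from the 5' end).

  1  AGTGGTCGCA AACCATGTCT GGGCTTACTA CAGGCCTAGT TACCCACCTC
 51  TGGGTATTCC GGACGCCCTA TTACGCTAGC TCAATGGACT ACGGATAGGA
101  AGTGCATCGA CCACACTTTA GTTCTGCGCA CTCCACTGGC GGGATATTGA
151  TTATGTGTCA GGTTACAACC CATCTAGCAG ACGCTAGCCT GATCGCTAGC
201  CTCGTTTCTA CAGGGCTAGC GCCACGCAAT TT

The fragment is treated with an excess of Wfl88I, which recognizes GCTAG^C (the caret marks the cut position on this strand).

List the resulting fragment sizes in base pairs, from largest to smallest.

Wfl88I sites (GCTAGC) start at positions 75, 183, 195, 215.
Wfl88I cuts after base 5 of each site (before the last base), so after positions 79, 187, 199, 219.
Linear molecule, 4 cuts → 5 fragments:
  1–79 → 79 bp
  80–187 → 108 bp
  188–199 → 12 bp
  200–219 → 20 bp
  220–232 → 13 bp
Sorted largest to smallest: 108, 79, 20, 13, 12 bp.

108, 79, 20, 13, 12 bp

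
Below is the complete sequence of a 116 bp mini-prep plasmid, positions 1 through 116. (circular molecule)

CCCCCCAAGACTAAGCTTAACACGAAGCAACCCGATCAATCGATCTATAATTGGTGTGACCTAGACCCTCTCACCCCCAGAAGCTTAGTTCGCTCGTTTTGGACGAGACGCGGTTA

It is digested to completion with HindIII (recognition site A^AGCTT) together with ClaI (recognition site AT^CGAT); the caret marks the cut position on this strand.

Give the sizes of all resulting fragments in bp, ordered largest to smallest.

48, 41, 27 bp

HindIII sites (AAGCTT) start at positions 13, 81.
HindIII cuts after the first base of each site, so after positions 13, 81.
The ClaI site (ATCGAT) starts at position 39.
ClaI cuts after base 2 of each site, so after position 40.
Combined cut positions: 13, 40, 81.
Circular molecule, 3 cuts → 3 fragments:
  14–40 → 27 bp
  41–81 → 41 bp
  82–116 then 1–13 → 35 + 13 = 48 bp
Sorted largest to smallest: 48, 41, 27 bp.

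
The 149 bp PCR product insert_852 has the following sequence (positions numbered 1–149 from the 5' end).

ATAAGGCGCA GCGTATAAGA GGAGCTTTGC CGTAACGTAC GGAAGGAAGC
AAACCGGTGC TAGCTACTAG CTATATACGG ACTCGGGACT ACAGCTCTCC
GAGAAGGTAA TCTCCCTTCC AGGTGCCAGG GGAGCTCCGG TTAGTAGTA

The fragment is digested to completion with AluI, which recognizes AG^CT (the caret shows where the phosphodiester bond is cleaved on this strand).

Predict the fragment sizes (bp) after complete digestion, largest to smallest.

40, 39, 24, 24, 15, 7 bp

AluI sites (AGCT) start at positions 23, 62, 69, 93, 133.
AluI cuts after base 2 of each site, so after positions 24, 63, 70, 94, 134.
Linear molecule, 5 cuts → 6 fragments:
  1–24 → 24 bp
  25–63 → 39 bp
  64–70 → 7 bp
  71–94 → 24 bp
  95–134 → 40 bp
  135–149 → 15 bp
Sorted largest to smallest: 40, 39, 24, 24, 15, 7 bp.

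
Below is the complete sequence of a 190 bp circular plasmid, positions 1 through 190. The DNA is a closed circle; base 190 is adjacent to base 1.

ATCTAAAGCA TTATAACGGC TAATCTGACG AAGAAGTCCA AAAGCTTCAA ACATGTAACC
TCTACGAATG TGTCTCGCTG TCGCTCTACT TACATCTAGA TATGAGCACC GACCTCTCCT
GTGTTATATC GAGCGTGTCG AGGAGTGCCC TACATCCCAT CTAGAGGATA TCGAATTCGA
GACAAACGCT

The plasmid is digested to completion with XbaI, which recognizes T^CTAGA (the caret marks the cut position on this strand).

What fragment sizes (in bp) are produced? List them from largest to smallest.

XbaI sites (TCTAGA) start at positions 95, 160.
XbaI cuts after the first base of each site, so after positions 95, 160.
Circular molecule, 2 cuts → 2 fragments:
  96–160 → 65 bp
  161–190 then 1–95 → 30 + 95 = 125 bp
Sorted largest to smallest: 125, 65 bp.

125, 65 bp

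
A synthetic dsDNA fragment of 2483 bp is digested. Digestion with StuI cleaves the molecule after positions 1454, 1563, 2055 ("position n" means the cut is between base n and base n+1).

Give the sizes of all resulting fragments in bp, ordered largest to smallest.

1454, 492, 428, 109 bp

Linear molecule, 3 cuts → 4 fragments:
  1454 − 0 = 1454 bp
  1563 − 1454 = 109 bp
  2055 − 1563 = 492 bp
  2483 − 2055 = 428 bp
Sorted largest to smallest: 1454, 492, 428, 109 bp.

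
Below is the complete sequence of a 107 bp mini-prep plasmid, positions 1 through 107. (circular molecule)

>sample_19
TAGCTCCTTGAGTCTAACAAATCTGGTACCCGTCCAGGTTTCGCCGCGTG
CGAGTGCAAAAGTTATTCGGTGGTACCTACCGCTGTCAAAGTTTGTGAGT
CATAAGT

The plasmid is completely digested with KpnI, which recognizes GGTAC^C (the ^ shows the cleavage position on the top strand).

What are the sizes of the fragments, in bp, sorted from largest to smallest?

60, 47 bp

KpnI sites (GGTACC) start at positions 25, 72.
KpnI cuts after base 5 of each site (before the last base), so after positions 29, 76.
Circular molecule, 2 cuts → 2 fragments:
  30–76 → 47 bp
  77–107 then 1–29 → 31 + 29 = 60 bp
Sorted largest to smallest: 60, 47 bp.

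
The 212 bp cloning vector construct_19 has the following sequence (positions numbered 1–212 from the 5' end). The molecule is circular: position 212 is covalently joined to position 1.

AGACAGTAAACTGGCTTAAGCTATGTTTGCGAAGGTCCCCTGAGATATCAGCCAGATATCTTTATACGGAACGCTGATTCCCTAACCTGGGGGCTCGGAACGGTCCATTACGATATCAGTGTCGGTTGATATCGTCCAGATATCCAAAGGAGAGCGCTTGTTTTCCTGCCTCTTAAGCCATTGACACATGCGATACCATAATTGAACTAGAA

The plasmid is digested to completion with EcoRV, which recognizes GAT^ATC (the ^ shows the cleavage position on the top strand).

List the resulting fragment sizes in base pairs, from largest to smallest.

117, 57, 16, 11, 11 bp

EcoRV sites (GATATC) start at positions 44, 55, 112, 128, 139.
EcoRV cuts after base 3 of each site, so after positions 46, 57, 114, 130, 141.
Circular molecule, 5 cuts → 5 fragments:
  47–57 → 11 bp
  58–114 → 57 bp
  115–130 → 16 bp
  131–141 → 11 bp
  142–212 then 1–46 → 71 + 46 = 117 bp
Sorted largest to smallest: 117, 57, 16, 11, 11 bp.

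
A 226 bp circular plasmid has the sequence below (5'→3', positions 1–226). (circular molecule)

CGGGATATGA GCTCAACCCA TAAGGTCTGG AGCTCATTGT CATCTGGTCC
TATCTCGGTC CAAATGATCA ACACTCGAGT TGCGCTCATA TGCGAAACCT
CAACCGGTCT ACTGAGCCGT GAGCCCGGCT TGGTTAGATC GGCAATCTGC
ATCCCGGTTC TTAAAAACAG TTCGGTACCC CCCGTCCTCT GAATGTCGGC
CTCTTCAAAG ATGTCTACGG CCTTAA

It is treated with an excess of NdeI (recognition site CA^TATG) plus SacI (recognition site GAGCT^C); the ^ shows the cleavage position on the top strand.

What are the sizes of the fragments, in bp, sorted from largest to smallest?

The NdeI site (CATATG) starts at position 87.
NdeI cuts after base 2 of each site, so after position 88.
SacI sites (GAGCTC) start at positions 9, 30.
SacI cuts after base 5 of each site (before the last base), so after positions 13, 34.
Combined cut positions: 13, 34, 88.
Circular molecule, 3 cuts → 3 fragments:
  14–34 → 21 bp
  35–88 → 54 bp
  89–226 then 1–13 → 138 + 13 = 151 bp
Sorted largest to smallest: 151, 54, 21 bp.

151, 54, 21 bp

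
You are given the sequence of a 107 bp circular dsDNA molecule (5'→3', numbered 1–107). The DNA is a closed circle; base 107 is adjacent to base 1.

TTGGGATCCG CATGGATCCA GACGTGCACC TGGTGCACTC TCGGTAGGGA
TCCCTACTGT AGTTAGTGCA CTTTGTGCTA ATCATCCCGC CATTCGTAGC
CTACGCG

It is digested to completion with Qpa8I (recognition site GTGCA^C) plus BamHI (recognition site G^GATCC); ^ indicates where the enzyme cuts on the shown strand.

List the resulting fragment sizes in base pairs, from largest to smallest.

41, 22, 14, 11, 10, 9 bp

Qpa8I sites (GTGCAC) start at positions 24, 33, 66.
Qpa8I cuts after base 5 of each site (before the last base), so after positions 28, 37, 70.
BamHI sites (GGATCC) start at positions 4, 14, 48.
BamHI cuts after the first base of each site, so after positions 4, 14, 48.
Combined cut positions: 4, 14, 28, 37, 48, 70.
Circular molecule, 6 cuts → 6 fragments:
  5–14 → 10 bp
  15–28 → 14 bp
  29–37 → 9 bp
  38–48 → 11 bp
  49–70 → 22 bp
  71–107 then 1–4 → 37 + 4 = 41 bp
Sorted largest to smallest: 41, 22, 14, 11, 10, 9 bp.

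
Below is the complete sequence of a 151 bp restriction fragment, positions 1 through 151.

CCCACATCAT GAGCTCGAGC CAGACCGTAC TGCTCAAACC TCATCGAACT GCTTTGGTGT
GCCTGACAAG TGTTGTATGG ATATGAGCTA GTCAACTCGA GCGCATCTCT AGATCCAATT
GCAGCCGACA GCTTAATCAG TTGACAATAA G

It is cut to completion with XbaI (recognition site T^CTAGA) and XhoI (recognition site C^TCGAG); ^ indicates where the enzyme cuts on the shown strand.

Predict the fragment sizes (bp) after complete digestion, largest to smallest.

The XbaI site (TCTAGA) starts at position 108.
XbaI cuts after the first base of each site, so after position 108.
XhoI sites (CTCGAG) start at positions 14, 96.
XhoI cuts after the first base of each site, so after positions 14, 96.
Combined cut positions: 14, 96, 108.
Linear molecule, 3 cuts → 4 fragments:
  1–14 → 14 bp
  15–96 → 82 bp
  97–108 → 12 bp
  109–151 → 43 bp
Sorted largest to smallest: 82, 43, 14, 12 bp.

82, 43, 14, 12 bp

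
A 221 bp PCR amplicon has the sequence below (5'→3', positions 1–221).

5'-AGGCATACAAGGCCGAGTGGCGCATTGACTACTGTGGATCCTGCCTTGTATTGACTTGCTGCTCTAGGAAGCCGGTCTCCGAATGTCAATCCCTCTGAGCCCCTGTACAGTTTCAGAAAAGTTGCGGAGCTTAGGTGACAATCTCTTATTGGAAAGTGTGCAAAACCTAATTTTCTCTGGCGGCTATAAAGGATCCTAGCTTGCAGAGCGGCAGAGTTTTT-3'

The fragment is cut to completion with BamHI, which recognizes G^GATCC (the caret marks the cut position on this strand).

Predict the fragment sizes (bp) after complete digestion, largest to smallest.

BamHI sites (GGATCC) start at positions 36, 191.
BamHI cuts after the first base of each site, so after positions 36, 191.
Linear molecule, 2 cuts → 3 fragments:
  1–36 → 36 bp
  37–191 → 155 bp
  192–221 → 30 bp
Sorted largest to smallest: 155, 36, 30 bp.

155, 36, 30 bp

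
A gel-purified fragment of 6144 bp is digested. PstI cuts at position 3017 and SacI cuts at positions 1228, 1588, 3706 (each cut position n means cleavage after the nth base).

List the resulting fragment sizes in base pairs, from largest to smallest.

Combined cut positions (sorted): 1228, 1588, 3017, 3706.
Linear molecule, 4 cuts → 5 fragments:
  1228 − 0 = 1228 bp
  1588 − 1228 = 360 bp
  3017 − 1588 = 1429 bp
  3706 − 3017 = 689 bp
  6144 − 3706 = 2438 bp
Sorted largest to smallest: 2438, 1429, 1228, 689, 360 bp.

2438, 1429, 1228, 689, 360 bp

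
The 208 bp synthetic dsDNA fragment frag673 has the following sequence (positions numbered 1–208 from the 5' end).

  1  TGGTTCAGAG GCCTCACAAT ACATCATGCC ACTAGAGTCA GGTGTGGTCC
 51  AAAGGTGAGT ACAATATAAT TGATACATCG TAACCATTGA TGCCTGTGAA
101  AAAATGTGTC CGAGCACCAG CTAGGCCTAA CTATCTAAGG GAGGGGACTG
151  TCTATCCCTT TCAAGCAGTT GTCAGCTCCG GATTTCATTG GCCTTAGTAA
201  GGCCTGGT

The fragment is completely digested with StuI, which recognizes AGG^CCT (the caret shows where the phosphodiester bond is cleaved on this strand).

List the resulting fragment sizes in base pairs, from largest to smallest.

114, 77, 11, 6 bp

StuI sites (AGGCCT) start at positions 9, 123, 200.
StuI cuts after base 3 of each site, so after positions 11, 125, 202.
Linear molecule, 3 cuts → 4 fragments:
  1–11 → 11 bp
  12–125 → 114 bp
  126–202 → 77 bp
  203–208 → 6 bp
Sorted largest to smallest: 114, 77, 11, 6 bp.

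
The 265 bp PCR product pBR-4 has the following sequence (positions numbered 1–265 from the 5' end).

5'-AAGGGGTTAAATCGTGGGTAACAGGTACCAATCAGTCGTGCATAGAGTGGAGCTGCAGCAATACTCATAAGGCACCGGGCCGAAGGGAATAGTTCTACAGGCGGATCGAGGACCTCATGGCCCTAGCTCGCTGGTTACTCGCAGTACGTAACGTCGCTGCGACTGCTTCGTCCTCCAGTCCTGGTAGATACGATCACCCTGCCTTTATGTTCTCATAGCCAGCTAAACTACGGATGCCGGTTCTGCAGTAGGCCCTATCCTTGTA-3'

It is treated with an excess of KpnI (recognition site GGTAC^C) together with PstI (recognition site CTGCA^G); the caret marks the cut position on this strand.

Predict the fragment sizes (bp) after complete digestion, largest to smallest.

The KpnI site (GGTACC) starts at position 24.
KpnI cuts after base 5 of each site (before the last base), so after position 28.
PstI sites (CTGCAG) start at positions 53, 243.
PstI cuts after base 5 of each site (before the last base), so after positions 57, 247.
Combined cut positions: 28, 57, 247.
Linear molecule, 3 cuts → 4 fragments:
  1–28 → 28 bp
  29–57 → 29 bp
  58–247 → 190 bp
  248–265 → 18 bp
Sorted largest to smallest: 190, 29, 28, 18 bp.

190, 29, 28, 18 bp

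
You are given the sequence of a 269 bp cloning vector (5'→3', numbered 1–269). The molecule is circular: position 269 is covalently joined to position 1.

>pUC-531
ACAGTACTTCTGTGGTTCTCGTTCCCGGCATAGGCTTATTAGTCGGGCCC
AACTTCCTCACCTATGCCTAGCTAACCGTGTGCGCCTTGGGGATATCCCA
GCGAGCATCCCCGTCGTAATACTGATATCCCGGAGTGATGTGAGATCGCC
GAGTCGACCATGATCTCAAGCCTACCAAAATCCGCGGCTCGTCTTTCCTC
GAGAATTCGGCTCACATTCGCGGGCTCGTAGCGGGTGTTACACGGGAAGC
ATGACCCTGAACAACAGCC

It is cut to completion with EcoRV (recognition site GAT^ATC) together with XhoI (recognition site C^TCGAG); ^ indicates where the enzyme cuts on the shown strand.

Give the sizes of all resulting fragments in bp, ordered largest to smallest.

EcoRV sites (GATATC) start at positions 92, 124.
EcoRV cuts after base 3 of each site, so after positions 94, 126.
The XhoI site (CTCGAG) starts at position 198.
XhoI cuts after the first base of each site, so after position 198.
Combined cut positions: 94, 126, 198.
Circular molecule, 3 cuts → 3 fragments:
  95–126 → 32 bp
  127–198 → 72 bp
  199–269 then 1–94 → 71 + 94 = 165 bp
Sorted largest to smallest: 165, 72, 32 bp.

165, 72, 32 bp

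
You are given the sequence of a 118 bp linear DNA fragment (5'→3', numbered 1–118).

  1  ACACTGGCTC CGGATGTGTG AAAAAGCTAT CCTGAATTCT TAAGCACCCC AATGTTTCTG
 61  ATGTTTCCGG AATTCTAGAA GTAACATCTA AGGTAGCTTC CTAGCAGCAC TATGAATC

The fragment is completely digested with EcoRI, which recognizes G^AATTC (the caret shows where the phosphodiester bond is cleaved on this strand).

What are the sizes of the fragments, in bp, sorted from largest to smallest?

EcoRI sites (GAATTC) start at positions 34, 70.
EcoRI cuts after the first base of each site, so after positions 34, 70.
Linear molecule, 2 cuts → 3 fragments:
  1–34 → 34 bp
  35–70 → 36 bp
  71–118 → 48 bp
Sorted largest to smallest: 48, 36, 34 bp.

48, 36, 34 bp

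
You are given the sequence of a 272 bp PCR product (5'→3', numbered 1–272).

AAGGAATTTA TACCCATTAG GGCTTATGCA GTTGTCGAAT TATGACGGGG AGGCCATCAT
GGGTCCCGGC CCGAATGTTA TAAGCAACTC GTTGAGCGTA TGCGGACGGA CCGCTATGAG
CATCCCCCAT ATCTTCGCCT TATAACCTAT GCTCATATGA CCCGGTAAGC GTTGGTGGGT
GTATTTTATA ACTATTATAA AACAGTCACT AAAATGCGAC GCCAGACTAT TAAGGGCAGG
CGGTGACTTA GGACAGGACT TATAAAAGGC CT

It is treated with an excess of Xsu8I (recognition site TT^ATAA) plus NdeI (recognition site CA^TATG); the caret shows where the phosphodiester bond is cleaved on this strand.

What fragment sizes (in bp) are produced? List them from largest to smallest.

79, 65, 62, 32, 14, 11, 9 bp

Xsu8I sites (TTATAA) start at positions 78, 140, 186, 195, 260.
Xsu8I cuts after base 2 of each site, so after positions 79, 141, 187, 196, 261.
The NdeI site (CATATG) starts at position 154.
NdeI cuts after base 2 of each site, so after position 155.
Combined cut positions: 79, 141, 155, 187, 196, 261.
Linear molecule, 6 cuts → 7 fragments:
  1–79 → 79 bp
  80–141 → 62 bp
  142–155 → 14 bp
  156–187 → 32 bp
  188–196 → 9 bp
  197–261 → 65 bp
  262–272 → 11 bp
Sorted largest to smallest: 79, 65, 62, 32, 14, 11, 9 bp.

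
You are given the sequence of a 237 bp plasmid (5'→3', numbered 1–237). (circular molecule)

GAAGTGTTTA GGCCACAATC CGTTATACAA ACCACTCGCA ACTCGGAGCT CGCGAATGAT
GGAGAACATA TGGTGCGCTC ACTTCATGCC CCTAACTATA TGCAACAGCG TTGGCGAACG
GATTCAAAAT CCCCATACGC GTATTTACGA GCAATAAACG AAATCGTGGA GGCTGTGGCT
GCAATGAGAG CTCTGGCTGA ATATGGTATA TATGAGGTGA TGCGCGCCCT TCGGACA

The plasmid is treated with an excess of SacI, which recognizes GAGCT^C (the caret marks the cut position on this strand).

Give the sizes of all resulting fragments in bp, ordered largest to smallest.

SacI sites (GAGCTC) start at positions 46, 188.
SacI cuts after base 5 of each site (before the last base), so after positions 50, 192.
Circular molecule, 2 cuts → 2 fragments:
  51–192 → 142 bp
  193–237 then 1–50 → 45 + 50 = 95 bp
Sorted largest to smallest: 142, 95 bp.

142, 95 bp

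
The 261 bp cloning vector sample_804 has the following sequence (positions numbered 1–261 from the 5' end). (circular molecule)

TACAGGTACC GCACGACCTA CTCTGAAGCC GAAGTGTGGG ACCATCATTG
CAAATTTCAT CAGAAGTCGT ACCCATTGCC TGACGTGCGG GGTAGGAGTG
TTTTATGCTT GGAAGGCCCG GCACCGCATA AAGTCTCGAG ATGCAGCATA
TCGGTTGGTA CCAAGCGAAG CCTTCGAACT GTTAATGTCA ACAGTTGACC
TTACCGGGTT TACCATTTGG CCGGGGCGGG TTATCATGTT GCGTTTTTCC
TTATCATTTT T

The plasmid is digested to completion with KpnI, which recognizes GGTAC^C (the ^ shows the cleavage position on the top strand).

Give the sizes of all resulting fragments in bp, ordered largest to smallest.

KpnI sites (GGTACC) start at positions 5, 157.
KpnI cuts after base 5 of each site (before the last base), so after positions 9, 161.
Circular molecule, 2 cuts → 2 fragments:
  10–161 → 152 bp
  162–261 then 1–9 → 100 + 9 = 109 bp
Sorted largest to smallest: 152, 109 bp.

152, 109 bp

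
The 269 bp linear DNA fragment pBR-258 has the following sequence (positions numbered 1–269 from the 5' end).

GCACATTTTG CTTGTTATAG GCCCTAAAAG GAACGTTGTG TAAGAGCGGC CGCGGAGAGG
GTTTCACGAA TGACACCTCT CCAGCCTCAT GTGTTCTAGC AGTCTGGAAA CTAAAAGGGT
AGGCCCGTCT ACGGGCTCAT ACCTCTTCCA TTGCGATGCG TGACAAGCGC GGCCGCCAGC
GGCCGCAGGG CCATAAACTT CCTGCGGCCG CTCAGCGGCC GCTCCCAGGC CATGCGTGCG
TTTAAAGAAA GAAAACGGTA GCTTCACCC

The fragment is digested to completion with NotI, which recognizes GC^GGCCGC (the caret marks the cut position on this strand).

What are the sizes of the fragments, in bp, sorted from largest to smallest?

NotI sites (GCGGCCGC) start at positions 46, 169, 179, 204, 215.
NotI cuts after base 2 of each site, so after positions 47, 170, 180, 205, 216.
Linear molecule, 5 cuts → 6 fragments:
  1–47 → 47 bp
  48–170 → 123 bp
  171–180 → 10 bp
  181–205 → 25 bp
  206–216 → 11 bp
  217–269 → 53 bp
Sorted largest to smallest: 123, 53, 47, 25, 11, 10 bp.

123, 53, 47, 25, 11, 10 bp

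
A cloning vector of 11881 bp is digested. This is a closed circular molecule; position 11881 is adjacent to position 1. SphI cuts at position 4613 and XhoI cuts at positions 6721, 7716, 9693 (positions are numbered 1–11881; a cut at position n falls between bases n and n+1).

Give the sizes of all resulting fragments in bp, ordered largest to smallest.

Combined cut positions (sorted): 4613, 6721, 7716, 9693.
Circular molecule, 4 cuts → 4 fragments:
  6721 − 4613 = 2108 bp
  7716 − 6721 = 995 bp
  9693 − 7716 = 1977 bp
  wrap: 11881 − 9693 + 4613 = 6801 bp
Sorted largest to smallest: 6801, 2108, 1977, 995 bp.

6801, 2108, 1977, 995 bp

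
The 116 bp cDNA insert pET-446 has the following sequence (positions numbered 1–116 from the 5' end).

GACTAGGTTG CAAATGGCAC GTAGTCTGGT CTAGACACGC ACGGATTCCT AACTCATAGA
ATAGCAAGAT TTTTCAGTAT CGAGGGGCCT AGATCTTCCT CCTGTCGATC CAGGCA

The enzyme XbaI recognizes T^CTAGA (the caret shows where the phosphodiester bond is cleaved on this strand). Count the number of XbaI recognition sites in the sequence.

1

TCTAGA occurs starting at position 30.
XbaI cuts at 1 site.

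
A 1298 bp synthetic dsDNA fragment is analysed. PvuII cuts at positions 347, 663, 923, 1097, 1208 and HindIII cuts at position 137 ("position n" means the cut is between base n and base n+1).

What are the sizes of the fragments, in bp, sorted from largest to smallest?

316, 260, 210, 174, 137, 111, 90 bp

Combined cut positions (sorted): 137, 347, 663, 923, 1097, 1208.
Linear molecule, 6 cuts → 7 fragments:
  137 − 0 = 137 bp
  347 − 137 = 210 bp
  663 − 347 = 316 bp
  923 − 663 = 260 bp
  1097 − 923 = 174 bp
  1208 − 1097 = 111 bp
  1298 − 1208 = 90 bp
Sorted largest to smallest: 316, 260, 210, 174, 137, 111, 90 bp.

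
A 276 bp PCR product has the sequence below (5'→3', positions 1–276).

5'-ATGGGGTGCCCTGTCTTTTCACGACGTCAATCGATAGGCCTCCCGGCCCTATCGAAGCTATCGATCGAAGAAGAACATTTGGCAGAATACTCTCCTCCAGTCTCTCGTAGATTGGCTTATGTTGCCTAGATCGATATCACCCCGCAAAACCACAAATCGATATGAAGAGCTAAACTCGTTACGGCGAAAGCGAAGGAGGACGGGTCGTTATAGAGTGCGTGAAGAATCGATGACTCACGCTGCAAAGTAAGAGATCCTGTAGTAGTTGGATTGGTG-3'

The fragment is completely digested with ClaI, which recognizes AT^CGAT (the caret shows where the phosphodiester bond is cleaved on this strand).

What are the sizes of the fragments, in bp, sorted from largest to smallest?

ClaI sites (ATCGAT) start at positions 30, 60, 130, 156, 226.
ClaI cuts after base 2 of each site, so after positions 31, 61, 131, 157, 227.
Linear molecule, 5 cuts → 6 fragments:
  1–31 → 31 bp
  32–61 → 30 bp
  62–131 → 70 bp
  132–157 → 26 bp
  158–227 → 70 bp
  228–276 → 49 bp
Sorted largest to smallest: 70, 70, 49, 31, 30, 26 bp.

70, 70, 49, 31, 30, 26 bp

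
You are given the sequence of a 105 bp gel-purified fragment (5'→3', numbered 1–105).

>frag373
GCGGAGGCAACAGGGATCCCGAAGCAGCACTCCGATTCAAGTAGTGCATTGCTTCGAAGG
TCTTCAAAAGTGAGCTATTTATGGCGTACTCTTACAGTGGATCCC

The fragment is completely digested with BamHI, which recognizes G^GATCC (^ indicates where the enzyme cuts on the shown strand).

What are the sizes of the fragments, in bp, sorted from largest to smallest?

BamHI sites (GGATCC) start at positions 14, 99.
BamHI cuts after the first base of each site, so after positions 14, 99.
Linear molecule, 2 cuts → 3 fragments:
  1–14 → 14 bp
  15–99 → 85 bp
  100–105 → 6 bp
Sorted largest to smallest: 85, 14, 6 bp.

85, 14, 6 bp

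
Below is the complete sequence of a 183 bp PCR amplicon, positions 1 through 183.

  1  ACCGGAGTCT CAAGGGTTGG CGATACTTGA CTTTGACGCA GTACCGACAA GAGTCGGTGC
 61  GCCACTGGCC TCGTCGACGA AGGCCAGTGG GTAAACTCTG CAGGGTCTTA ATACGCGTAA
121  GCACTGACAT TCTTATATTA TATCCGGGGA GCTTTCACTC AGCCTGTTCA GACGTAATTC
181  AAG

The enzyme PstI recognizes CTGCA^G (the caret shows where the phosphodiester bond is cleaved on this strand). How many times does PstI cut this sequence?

CTGCAG occurs starting at position 98.
PstI cuts at 1 site.

1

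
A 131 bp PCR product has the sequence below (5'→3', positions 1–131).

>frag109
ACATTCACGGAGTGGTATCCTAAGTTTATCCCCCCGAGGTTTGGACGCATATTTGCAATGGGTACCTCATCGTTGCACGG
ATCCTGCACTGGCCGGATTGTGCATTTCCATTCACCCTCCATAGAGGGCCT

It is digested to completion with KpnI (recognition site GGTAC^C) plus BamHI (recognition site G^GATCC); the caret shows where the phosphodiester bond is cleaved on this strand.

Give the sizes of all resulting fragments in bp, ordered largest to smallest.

65, 52, 14 bp

The KpnI site (GGTACC) starts at position 61.
KpnI cuts after base 5 of each site (before the last base), so after position 65.
The BamHI site (GGATCC) starts at position 79.
BamHI cuts after the first base of each site, so after position 79.
Combined cut positions: 65, 79.
Linear molecule, 2 cuts → 3 fragments:
  1–65 → 65 bp
  66–79 → 14 bp
  80–131 → 52 bp
Sorted largest to smallest: 65, 52, 14 bp.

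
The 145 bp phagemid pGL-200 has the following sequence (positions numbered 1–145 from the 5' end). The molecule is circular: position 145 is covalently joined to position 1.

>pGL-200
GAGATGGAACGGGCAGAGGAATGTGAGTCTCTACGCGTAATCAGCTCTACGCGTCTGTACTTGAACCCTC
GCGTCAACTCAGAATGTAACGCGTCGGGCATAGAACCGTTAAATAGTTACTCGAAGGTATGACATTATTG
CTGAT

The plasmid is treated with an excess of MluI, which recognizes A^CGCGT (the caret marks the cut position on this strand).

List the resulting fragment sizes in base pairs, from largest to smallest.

MluI sites (ACGCGT) start at positions 33, 49, 89.
MluI cuts after the first base of each site, so after positions 33, 49, 89.
Circular molecule, 3 cuts → 3 fragments:
  34–49 → 16 bp
  50–89 → 40 bp
  90–145 then 1–33 → 56 + 33 = 89 bp
Sorted largest to smallest: 89, 40, 16 bp.

89, 40, 16 bp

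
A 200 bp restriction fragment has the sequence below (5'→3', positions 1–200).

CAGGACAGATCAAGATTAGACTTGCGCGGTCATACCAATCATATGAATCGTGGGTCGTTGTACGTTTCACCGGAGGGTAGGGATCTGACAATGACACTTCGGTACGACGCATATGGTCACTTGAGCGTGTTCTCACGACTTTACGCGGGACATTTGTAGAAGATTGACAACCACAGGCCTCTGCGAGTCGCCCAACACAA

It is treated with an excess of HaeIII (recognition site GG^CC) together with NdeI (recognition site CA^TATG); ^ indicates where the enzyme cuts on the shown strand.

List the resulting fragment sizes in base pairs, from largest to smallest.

The HaeIII site (GGCC) starts at position 176.
HaeIII cuts after base 2 of each site, so after position 177.
NdeI sites (CATATG) start at positions 40, 110.
NdeI cuts after base 2 of each site, so after positions 41, 111.
Combined cut positions: 41, 111, 177.
Linear molecule, 3 cuts → 4 fragments:
  1–41 → 41 bp
  42–111 → 70 bp
  112–177 → 66 bp
  178–200 → 23 bp
Sorted largest to smallest: 70, 66, 41, 23 bp.

70, 66, 41, 23 bp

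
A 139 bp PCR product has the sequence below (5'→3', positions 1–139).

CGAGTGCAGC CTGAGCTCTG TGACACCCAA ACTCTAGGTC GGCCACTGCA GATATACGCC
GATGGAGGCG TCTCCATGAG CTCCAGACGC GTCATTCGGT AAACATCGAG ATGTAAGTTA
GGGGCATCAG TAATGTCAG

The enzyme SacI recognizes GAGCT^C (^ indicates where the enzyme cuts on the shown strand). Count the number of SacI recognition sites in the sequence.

GAGCTC occurs starting at positions 13, 78.
SacI cuts at 2 sites.

2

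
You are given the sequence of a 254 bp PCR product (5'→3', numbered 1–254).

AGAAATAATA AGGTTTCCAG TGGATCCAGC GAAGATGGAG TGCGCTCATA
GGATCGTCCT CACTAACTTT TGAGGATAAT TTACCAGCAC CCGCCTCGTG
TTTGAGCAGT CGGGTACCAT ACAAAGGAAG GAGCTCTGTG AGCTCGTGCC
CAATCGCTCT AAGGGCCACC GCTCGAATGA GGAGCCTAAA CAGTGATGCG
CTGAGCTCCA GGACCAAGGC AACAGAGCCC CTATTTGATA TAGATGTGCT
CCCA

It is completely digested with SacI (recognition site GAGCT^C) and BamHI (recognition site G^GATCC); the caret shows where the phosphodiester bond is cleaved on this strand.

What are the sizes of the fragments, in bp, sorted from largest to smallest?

SacI sites (GAGCTC) start at positions 131, 140, 203.
SacI cuts after base 5 of each site (before the last base), so after positions 135, 144, 207.
The BamHI site (GGATCC) starts at position 22.
BamHI cuts after the first base of each site, so after position 22.
Combined cut positions: 22, 135, 144, 207.
Linear molecule, 4 cuts → 5 fragments:
  1–22 → 22 bp
  23–135 → 113 bp
  136–144 → 9 bp
  145–207 → 63 bp
  208–254 → 47 bp
Sorted largest to smallest: 113, 63, 47, 22, 9 bp.

113, 63, 47, 22, 9 bp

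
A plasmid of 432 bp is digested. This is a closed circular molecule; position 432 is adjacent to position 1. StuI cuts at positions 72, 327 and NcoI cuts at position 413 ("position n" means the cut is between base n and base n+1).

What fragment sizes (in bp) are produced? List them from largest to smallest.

Combined cut positions (sorted): 72, 327, 413.
Circular molecule, 3 cuts → 3 fragments:
  327 − 72 = 255 bp
  413 − 327 = 86 bp
  wrap: 432 − 413 + 72 = 91 bp
Sorted largest to smallest: 255, 91, 86 bp.

255, 91, 86 bp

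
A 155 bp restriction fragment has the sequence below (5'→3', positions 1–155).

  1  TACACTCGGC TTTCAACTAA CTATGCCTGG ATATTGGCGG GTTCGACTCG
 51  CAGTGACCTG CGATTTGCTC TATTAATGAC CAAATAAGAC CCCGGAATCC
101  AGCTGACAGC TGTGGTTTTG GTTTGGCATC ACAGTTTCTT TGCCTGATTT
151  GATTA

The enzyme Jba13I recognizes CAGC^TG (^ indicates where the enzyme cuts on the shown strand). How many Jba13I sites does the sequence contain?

CAGCTG occurs starting at positions 100, 107.
Jba13I cuts at 2 sites.

2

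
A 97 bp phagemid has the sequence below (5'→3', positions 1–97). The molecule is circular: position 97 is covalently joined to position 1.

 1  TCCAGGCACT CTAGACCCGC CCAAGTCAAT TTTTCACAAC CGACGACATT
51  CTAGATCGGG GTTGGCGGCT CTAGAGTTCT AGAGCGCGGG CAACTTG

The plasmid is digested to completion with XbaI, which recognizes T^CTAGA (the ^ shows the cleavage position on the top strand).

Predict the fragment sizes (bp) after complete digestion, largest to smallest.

40, 29, 20, 8 bp

XbaI sites (TCTAGA) start at positions 10, 50, 70, 78.
XbaI cuts after the first base of each site, so after positions 10, 50, 70, 78.
Circular molecule, 4 cuts → 4 fragments:
  11–50 → 40 bp
  51–70 → 20 bp
  71–78 → 8 bp
  79–97 then 1–10 → 19 + 10 = 29 bp
Sorted largest to smallest: 40, 29, 20, 8 bp.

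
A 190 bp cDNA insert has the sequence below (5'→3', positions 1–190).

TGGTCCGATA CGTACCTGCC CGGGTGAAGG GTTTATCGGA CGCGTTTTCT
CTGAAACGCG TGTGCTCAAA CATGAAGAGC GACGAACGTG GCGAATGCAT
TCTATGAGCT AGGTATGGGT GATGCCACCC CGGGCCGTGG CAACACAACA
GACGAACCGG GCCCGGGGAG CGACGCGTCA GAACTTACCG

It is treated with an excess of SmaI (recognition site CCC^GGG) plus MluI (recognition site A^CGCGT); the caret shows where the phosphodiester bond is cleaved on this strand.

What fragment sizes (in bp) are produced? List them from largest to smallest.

SmaI sites (CCCGGG) start at positions 19, 129, 162.
SmaI cuts after base 3 of each site, so after positions 21, 131, 164.
MluI sites (ACGCGT) start at positions 40, 56, 173.
MluI cuts after the first base of each site, so after positions 40, 56, 173.
Combined cut positions: 21, 40, 56, 131, 164, 173.
Linear molecule, 6 cuts → 7 fragments:
  1–21 → 21 bp
  22–40 → 19 bp
  41–56 → 16 bp
  57–131 → 75 bp
  132–164 → 33 bp
  165–173 → 9 bp
  174–190 → 17 bp
Sorted largest to smallest: 75, 33, 21, 19, 17, 16, 9 bp.

75, 33, 21, 19, 17, 16, 9 bp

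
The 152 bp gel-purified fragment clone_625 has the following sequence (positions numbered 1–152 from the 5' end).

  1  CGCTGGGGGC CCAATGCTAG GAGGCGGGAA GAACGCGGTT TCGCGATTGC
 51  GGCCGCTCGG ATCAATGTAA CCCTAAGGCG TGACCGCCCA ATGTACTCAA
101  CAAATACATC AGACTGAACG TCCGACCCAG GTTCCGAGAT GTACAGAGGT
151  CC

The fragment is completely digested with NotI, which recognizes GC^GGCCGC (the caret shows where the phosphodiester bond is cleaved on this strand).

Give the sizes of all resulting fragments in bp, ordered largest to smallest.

102, 50 bp

The NotI site (GCGGCCGC) starts at position 49.
NotI cuts after base 2 of each site, so after position 50.
Linear molecule, 1 cut → 2 fragments:
  1–50 → 50 bp
  51–152 → 102 bp
Sorted largest to smallest: 102, 50 bp.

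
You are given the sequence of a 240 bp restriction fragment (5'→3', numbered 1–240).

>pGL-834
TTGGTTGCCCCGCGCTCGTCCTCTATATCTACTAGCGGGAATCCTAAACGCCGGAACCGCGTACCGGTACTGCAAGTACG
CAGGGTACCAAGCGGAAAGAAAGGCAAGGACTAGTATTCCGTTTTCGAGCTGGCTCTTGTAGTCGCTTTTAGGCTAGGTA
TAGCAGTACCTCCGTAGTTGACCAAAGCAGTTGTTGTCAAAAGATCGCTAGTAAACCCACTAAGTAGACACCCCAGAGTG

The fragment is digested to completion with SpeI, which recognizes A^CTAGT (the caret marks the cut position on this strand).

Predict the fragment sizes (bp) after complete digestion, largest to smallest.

The SpeI site (ACTAGT) starts at position 110.
SpeI cuts after the first base of each site, so after position 110.
Linear molecule, 1 cut → 2 fragments:
  1–110 → 110 bp
  111–240 → 130 bp
Sorted largest to smallest: 130, 110 bp.

130, 110 bp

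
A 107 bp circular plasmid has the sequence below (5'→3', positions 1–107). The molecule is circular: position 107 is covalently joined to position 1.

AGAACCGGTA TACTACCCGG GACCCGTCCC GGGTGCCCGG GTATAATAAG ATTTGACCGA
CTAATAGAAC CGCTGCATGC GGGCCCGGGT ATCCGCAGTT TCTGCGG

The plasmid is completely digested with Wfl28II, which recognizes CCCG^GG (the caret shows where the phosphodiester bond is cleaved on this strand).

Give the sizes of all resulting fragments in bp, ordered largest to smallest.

Wfl28II sites (CCCGGG) start at positions 16, 28, 36, 84.
Wfl28II cuts after base 4 of each site, so after positions 19, 31, 39, 87.
Circular molecule, 4 cuts → 4 fragments:
  20–31 → 12 bp
  32–39 → 8 bp
  40–87 → 48 bp
  88–107 then 1–19 → 20 + 19 = 39 bp
Sorted largest to smallest: 48, 39, 12, 8 bp.

48, 39, 12, 8 bp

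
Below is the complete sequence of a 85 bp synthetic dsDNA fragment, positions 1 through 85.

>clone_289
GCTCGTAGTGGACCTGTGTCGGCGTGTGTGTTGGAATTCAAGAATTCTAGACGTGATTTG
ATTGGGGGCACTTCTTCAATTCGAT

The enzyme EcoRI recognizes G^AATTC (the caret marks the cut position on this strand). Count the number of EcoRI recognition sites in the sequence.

GAATTC occurs starting at positions 34, 42.
EcoRI cuts at 2 sites.

2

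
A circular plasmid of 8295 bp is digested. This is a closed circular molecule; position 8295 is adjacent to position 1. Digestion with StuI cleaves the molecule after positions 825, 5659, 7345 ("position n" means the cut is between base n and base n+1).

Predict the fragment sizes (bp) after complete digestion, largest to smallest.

4834, 1775, 1686 bp

Circular molecule, 3 cuts → 3 fragments:
  5659 − 825 = 4834 bp
  7345 − 5659 = 1686 bp
  wrap: 8295 − 7345 + 825 = 1775 bp
Sorted largest to smallest: 4834, 1775, 1686 bp.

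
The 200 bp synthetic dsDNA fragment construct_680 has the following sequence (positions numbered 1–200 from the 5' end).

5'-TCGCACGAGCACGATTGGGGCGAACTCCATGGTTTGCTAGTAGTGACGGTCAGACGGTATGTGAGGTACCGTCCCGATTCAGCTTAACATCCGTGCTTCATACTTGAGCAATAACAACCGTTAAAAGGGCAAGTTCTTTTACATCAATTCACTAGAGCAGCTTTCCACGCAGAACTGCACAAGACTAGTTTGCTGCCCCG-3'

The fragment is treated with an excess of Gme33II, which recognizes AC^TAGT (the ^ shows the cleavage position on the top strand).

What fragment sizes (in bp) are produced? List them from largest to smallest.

The Gme33II site (ACTAGT) starts at position 184.
Gme33II cuts after base 2 of each site, so after position 185.
Linear molecule, 1 cut → 2 fragments:
  1–185 → 185 bp
  186–200 → 15 bp
Sorted largest to smallest: 185, 15 bp.

185, 15 bp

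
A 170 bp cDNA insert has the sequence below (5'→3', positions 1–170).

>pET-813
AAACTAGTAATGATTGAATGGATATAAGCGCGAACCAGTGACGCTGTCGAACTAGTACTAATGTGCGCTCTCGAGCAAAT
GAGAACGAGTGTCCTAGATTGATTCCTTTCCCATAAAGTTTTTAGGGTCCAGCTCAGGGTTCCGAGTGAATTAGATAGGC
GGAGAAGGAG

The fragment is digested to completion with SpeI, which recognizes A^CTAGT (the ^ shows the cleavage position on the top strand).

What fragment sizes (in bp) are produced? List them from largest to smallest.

SpeI sites (ACTAGT) start at positions 3, 51.
SpeI cuts after the first base of each site, so after positions 3, 51.
Linear molecule, 2 cuts → 3 fragments:
  1–3 → 3 bp
  4–51 → 48 bp
  52–170 → 119 bp
Sorted largest to smallest: 119, 48, 3 bp.

119, 48, 3 bp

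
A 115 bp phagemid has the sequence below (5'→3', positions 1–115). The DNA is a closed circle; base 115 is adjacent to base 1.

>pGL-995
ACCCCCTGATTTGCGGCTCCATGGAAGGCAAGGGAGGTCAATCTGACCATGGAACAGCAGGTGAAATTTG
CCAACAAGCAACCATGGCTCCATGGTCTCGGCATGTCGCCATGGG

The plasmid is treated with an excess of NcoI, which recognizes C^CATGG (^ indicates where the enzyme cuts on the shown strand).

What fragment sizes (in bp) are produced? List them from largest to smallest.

35, 28, 25, 19, 8 bp

NcoI sites (CCATGG) start at positions 19, 47, 82, 90, 109.
NcoI cuts after the first base of each site, so after positions 19, 47, 82, 90, 109.
Circular molecule, 5 cuts → 5 fragments:
  20–47 → 28 bp
  48–82 → 35 bp
  83–90 → 8 bp
  91–109 → 19 bp
  110–115 then 1–19 → 6 + 19 = 25 bp
Sorted largest to smallest: 35, 28, 25, 19, 8 bp.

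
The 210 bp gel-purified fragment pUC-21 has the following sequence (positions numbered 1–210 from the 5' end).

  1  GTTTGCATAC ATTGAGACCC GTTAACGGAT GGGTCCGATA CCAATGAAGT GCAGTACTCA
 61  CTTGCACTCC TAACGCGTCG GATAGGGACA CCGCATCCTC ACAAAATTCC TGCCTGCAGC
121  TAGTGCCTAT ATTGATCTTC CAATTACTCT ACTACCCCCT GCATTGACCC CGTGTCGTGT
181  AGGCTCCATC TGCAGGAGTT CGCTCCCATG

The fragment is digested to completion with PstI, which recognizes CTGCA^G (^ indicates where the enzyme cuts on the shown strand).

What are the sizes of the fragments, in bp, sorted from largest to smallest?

PstI sites (CTGCAG) start at positions 114, 190.
PstI cuts after base 5 of each site (before the last base), so after positions 118, 194.
Linear molecule, 2 cuts → 3 fragments:
  1–118 → 118 bp
  119–194 → 76 bp
  195–210 → 16 bp
Sorted largest to smallest: 118, 76, 16 bp.

118, 76, 16 bp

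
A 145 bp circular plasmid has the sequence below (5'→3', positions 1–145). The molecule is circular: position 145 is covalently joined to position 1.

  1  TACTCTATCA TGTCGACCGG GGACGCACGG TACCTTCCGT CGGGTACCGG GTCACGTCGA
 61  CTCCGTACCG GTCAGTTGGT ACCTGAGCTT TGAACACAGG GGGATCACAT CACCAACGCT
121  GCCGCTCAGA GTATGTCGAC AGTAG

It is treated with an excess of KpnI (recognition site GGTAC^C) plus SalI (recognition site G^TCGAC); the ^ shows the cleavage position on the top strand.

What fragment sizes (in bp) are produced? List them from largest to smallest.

53, 26, 22, 21, 14, 9 bp

KpnI sites (GGTACC) start at positions 29, 43, 78.
KpnI cuts after base 5 of each site (before the last base), so after positions 33, 47, 82.
SalI sites (GTCGAC) start at positions 12, 56, 135.
SalI cuts after the first base of each site, so after positions 12, 56, 135.
Combined cut positions: 12, 33, 47, 56, 82, 135.
Circular molecule, 6 cuts → 6 fragments:
  13–33 → 21 bp
  34–47 → 14 bp
  48–56 → 9 bp
  57–82 → 26 bp
  83–135 → 53 bp
  136–145 then 1–12 → 10 + 12 = 22 bp
Sorted largest to smallest: 53, 26, 22, 21, 14, 9 bp.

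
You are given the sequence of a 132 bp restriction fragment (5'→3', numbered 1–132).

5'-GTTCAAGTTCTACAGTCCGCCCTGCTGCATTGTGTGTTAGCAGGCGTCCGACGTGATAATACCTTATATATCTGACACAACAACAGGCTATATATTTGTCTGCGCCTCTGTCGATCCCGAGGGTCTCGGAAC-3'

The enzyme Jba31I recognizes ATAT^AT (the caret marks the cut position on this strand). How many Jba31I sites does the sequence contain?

2

ATATAT occurs starting at positions 66, 90.
Jba31I cuts at 2 sites.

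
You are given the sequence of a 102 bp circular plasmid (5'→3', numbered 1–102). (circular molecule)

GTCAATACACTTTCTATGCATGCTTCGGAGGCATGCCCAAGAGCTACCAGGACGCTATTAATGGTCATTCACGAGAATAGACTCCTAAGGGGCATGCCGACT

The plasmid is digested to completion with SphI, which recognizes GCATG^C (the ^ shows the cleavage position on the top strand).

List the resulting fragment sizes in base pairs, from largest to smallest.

SphI sites (GCATGC) start at positions 18, 31, 92.
SphI cuts after base 5 of each site (before the last base), so after positions 22, 35, 96.
Circular molecule, 3 cuts → 3 fragments:
  23–35 → 13 bp
  36–96 → 61 bp
  97–102 then 1–22 → 6 + 22 = 28 bp
Sorted largest to smallest: 61, 28, 13 bp.

61, 28, 13 bp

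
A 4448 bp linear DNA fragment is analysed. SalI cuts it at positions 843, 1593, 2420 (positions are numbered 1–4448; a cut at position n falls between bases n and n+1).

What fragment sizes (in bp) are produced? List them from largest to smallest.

Linear molecule, 3 cuts → 4 fragments:
  843 − 0 = 843 bp
  1593 − 843 = 750 bp
  2420 − 1593 = 827 bp
  4448 − 2420 = 2028 bp
Sorted largest to smallest: 2028, 843, 827, 750 bp.

2028, 843, 827, 750 bp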